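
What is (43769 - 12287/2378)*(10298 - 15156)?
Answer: -252786989455/1189 ≈ -2.1260e+8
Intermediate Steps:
(43769 - 12287/2378)*(10298 - 15156) = (43769 - 12287*1/2378)*(-4858) = (43769 - 12287/2378)*(-4858) = (104070395/2378)*(-4858) = -252786989455/1189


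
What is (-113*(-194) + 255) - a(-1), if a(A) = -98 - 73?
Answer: 22348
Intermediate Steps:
a(A) = -171
(-113*(-194) + 255) - a(-1) = (-113*(-194) + 255) - 1*(-171) = (21922 + 255) + 171 = 22177 + 171 = 22348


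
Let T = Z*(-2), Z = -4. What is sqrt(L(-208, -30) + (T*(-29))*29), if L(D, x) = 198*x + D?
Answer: 2*I*sqrt(3219) ≈ 113.47*I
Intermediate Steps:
T = 8 (T = -4*(-2) = 8)
L(D, x) = D + 198*x
sqrt(L(-208, -30) + (T*(-29))*29) = sqrt((-208 + 198*(-30)) + (8*(-29))*29) = sqrt((-208 - 5940) - 232*29) = sqrt(-6148 - 6728) = sqrt(-12876) = 2*I*sqrt(3219)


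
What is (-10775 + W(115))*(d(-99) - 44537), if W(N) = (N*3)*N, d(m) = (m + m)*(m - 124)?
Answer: -11068700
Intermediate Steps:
d(m) = 2*m*(-124 + m) (d(m) = (2*m)*(-124 + m) = 2*m*(-124 + m))
W(N) = 3*N**2 (W(N) = (3*N)*N = 3*N**2)
(-10775 + W(115))*(d(-99) - 44537) = (-10775 + 3*115**2)*(2*(-99)*(-124 - 99) - 44537) = (-10775 + 3*13225)*(2*(-99)*(-223) - 44537) = (-10775 + 39675)*(44154 - 44537) = 28900*(-383) = -11068700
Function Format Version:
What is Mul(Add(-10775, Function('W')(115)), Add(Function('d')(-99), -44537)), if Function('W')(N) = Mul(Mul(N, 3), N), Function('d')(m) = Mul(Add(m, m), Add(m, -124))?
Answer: -11068700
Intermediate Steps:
Function('d')(m) = Mul(2, m, Add(-124, m)) (Function('d')(m) = Mul(Mul(2, m), Add(-124, m)) = Mul(2, m, Add(-124, m)))
Function('W')(N) = Mul(3, Pow(N, 2)) (Function('W')(N) = Mul(Mul(3, N), N) = Mul(3, Pow(N, 2)))
Mul(Add(-10775, Function('W')(115)), Add(Function('d')(-99), -44537)) = Mul(Add(-10775, Mul(3, Pow(115, 2))), Add(Mul(2, -99, Add(-124, -99)), -44537)) = Mul(Add(-10775, Mul(3, 13225)), Add(Mul(2, -99, -223), -44537)) = Mul(Add(-10775, 39675), Add(44154, -44537)) = Mul(28900, -383) = -11068700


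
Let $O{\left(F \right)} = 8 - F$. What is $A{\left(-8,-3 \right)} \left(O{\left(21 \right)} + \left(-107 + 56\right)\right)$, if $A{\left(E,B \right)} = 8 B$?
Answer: $1536$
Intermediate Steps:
$A{\left(-8,-3 \right)} \left(O{\left(21 \right)} + \left(-107 + 56\right)\right) = 8 \left(-3\right) \left(\left(8 - 21\right) + \left(-107 + 56\right)\right) = - 24 \left(\left(8 - 21\right) - 51\right) = - 24 \left(-13 - 51\right) = \left(-24\right) \left(-64\right) = 1536$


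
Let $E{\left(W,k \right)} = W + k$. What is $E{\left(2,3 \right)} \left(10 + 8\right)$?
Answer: $90$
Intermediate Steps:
$E{\left(2,3 \right)} \left(10 + 8\right) = \left(2 + 3\right) \left(10 + 8\right) = 5 \cdot 18 = 90$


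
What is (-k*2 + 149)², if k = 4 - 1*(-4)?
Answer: 17689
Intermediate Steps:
k = 8 (k = 4 + 4 = 8)
(-k*2 + 149)² = (-1*8*2 + 149)² = (-8*2 + 149)² = (-16 + 149)² = 133² = 17689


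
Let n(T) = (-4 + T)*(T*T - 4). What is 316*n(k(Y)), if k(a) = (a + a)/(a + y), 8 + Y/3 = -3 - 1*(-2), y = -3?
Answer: 66044/125 ≈ 528.35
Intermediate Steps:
Y = -27 (Y = -24 + 3*(-3 - 1*(-2)) = -24 + 3*(-3 + 2) = -24 + 3*(-1) = -24 - 3 = -27)
k(a) = 2*a/(-3 + a) (k(a) = (a + a)/(a - 3) = (2*a)/(-3 + a) = 2*a/(-3 + a))
n(T) = (-4 + T)*(-4 + T**2) (n(T) = (-4 + T)*(T**2 - 4) = (-4 + T)*(-4 + T**2))
316*n(k(Y)) = 316*(16 + (2*(-27)/(-3 - 27))**3 - 8*(-27)/(-3 - 27) - 4*2916/(-3 - 27)**2) = 316*(16 + (2*(-27)/(-30))**3 - 8*(-27)/(-30) - 4*(2*(-27)/(-30))**2) = 316*(16 + (2*(-27)*(-1/30))**3 - 8*(-27)*(-1)/30 - 4*(2*(-27)*(-1/30))**2) = 316*(16 + (9/5)**3 - 4*9/5 - 4*(9/5)**2) = 316*(16 + 729/125 - 36/5 - 4*81/25) = 316*(16 + 729/125 - 36/5 - 324/25) = 316*(209/125) = 66044/125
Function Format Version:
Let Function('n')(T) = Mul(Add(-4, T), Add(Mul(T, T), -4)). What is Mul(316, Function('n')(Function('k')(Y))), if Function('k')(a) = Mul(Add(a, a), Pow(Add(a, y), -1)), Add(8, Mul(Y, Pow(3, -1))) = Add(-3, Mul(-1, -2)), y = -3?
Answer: Rational(66044, 125) ≈ 528.35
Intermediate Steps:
Y = -27 (Y = Add(-24, Mul(3, Add(-3, Mul(-1, -2)))) = Add(-24, Mul(3, Add(-3, 2))) = Add(-24, Mul(3, -1)) = Add(-24, -3) = -27)
Function('k')(a) = Mul(2, a, Pow(Add(-3, a), -1)) (Function('k')(a) = Mul(Add(a, a), Pow(Add(a, -3), -1)) = Mul(Mul(2, a), Pow(Add(-3, a), -1)) = Mul(2, a, Pow(Add(-3, a), -1)))
Function('n')(T) = Mul(Add(-4, T), Add(-4, Pow(T, 2))) (Function('n')(T) = Mul(Add(-4, T), Add(Pow(T, 2), -4)) = Mul(Add(-4, T), Add(-4, Pow(T, 2))))
Mul(316, Function('n')(Function('k')(Y))) = Mul(316, Add(16, Pow(Mul(2, -27, Pow(Add(-3, -27), -1)), 3), Mul(-4, Mul(2, -27, Pow(Add(-3, -27), -1))), Mul(-4, Pow(Mul(2, -27, Pow(Add(-3, -27), -1)), 2)))) = Mul(316, Add(16, Pow(Mul(2, -27, Pow(-30, -1)), 3), Mul(-4, Mul(2, -27, Pow(-30, -1))), Mul(-4, Pow(Mul(2, -27, Pow(-30, -1)), 2)))) = Mul(316, Add(16, Pow(Mul(2, -27, Rational(-1, 30)), 3), Mul(-4, Mul(2, -27, Rational(-1, 30))), Mul(-4, Pow(Mul(2, -27, Rational(-1, 30)), 2)))) = Mul(316, Add(16, Pow(Rational(9, 5), 3), Mul(-4, Rational(9, 5)), Mul(-4, Pow(Rational(9, 5), 2)))) = Mul(316, Add(16, Rational(729, 125), Rational(-36, 5), Mul(-4, Rational(81, 25)))) = Mul(316, Add(16, Rational(729, 125), Rational(-36, 5), Rational(-324, 25))) = Mul(316, Rational(209, 125)) = Rational(66044, 125)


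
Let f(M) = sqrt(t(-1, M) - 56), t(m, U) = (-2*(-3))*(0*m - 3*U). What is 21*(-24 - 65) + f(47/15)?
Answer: -1869 + I*sqrt(2810)/5 ≈ -1869.0 + 10.602*I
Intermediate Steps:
t(m, U) = -18*U (t(m, U) = 6*(0 - 3*U) = 6*(-3*U) = -18*U)
f(M) = sqrt(-56 - 18*M) (f(M) = sqrt(-18*M - 56) = sqrt(-56 - 18*M))
21*(-24 - 65) + f(47/15) = 21*(-24 - 65) + sqrt(-56 - 846/15) = 21*(-89) + sqrt(-56 - 846/15) = -1869 + sqrt(-56 - 18*47/15) = -1869 + sqrt(-56 - 282/5) = -1869 + sqrt(-562/5) = -1869 + I*sqrt(2810)/5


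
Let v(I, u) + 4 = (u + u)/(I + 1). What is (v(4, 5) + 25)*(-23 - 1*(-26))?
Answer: 69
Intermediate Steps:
v(I, u) = -4 + 2*u/(1 + I) (v(I, u) = -4 + (u + u)/(I + 1) = -4 + (2*u)/(1 + I) = -4 + 2*u/(1 + I))
(v(4, 5) + 25)*(-23 - 1*(-26)) = (2*(-2 + 5 - 2*4)/(1 + 4) + 25)*(-23 - 1*(-26)) = (2*(-2 + 5 - 8)/5 + 25)*(-23 + 26) = (2*(⅕)*(-5) + 25)*3 = (-2 + 25)*3 = 23*3 = 69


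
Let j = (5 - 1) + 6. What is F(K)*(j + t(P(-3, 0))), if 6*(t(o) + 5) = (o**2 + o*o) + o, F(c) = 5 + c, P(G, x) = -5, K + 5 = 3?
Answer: 75/2 ≈ 37.500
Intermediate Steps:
K = -2 (K = -5 + 3 = -2)
t(o) = -5 + o**2/3 + o/6 (t(o) = -5 + ((o**2 + o*o) + o)/6 = -5 + ((o**2 + o**2) + o)/6 = -5 + (2*o**2 + o)/6 = -5 + (o + 2*o**2)/6 = -5 + (o**2/3 + o/6) = -5 + o**2/3 + o/6)
j = 10 (j = 4 + 6 = 10)
F(K)*(j + t(P(-3, 0))) = (5 - 2)*(10 + (-5 + (1/3)*(-5)**2 + (1/6)*(-5))) = 3*(10 + (-5 + (1/3)*25 - 5/6)) = 3*(10 + (-5 + 25/3 - 5/6)) = 3*(10 + 5/2) = 3*(25/2) = 75/2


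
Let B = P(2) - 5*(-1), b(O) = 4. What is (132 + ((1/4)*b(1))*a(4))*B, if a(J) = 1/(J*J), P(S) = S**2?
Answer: 19017/16 ≈ 1188.6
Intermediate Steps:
a(J) = J**(-2) (a(J) = 1/J**2 = J**(-2))
B = 9 (B = 2**2 - 5*(-1) = 4 + 5 = 9)
(132 + ((1/4)*b(1))*a(4))*B = (132 + ((1/4)*4)/4**2)*9 = (132 + ((1*(1/4))*4)*(1/16))*9 = (132 + ((1/4)*4)*(1/16))*9 = (132 + 1*(1/16))*9 = (132 + 1/16)*9 = (2113/16)*9 = 19017/16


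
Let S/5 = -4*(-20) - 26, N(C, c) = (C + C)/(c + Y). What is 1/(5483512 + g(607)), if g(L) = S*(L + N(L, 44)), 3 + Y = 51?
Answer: 23/129972191 ≈ 1.7696e-7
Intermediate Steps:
Y = 48 (Y = -3 + 51 = 48)
N(C, c) = 2*C/(48 + c) (N(C, c) = (C + C)/(c + 48) = (2*C)/(48 + c) = 2*C/(48 + c))
S = 270 (S = 5*(-4*(-20) - 26) = 5*(80 - 26) = 5*54 = 270)
g(L) = 6345*L/23 (g(L) = 270*(L + 2*L/(48 + 44)) = 270*(L + 2*L/92) = 270*(L + 2*L*(1/92)) = 270*(L + L/46) = 270*(47*L/46) = 6345*L/23)
1/(5483512 + g(607)) = 1/(5483512 + (6345/23)*607) = 1/(5483512 + 3851415/23) = 1/(129972191/23) = 23/129972191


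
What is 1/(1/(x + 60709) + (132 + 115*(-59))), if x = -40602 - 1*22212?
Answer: -2105/14004566 ≈ -0.00015031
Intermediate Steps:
x = -62814 (x = -40602 - 22212 = -62814)
1/(1/(x + 60709) + (132 + 115*(-59))) = 1/(1/(-62814 + 60709) + (132 + 115*(-59))) = 1/(1/(-2105) + (132 - 6785)) = 1/(-1/2105 - 6653) = 1/(-14004566/2105) = -2105/14004566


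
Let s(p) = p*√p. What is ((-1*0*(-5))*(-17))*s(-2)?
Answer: 0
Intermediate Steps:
s(p) = p^(3/2)
((-1*0*(-5))*(-17))*s(-2) = ((-1*0*(-5))*(-17))*(-2)^(3/2) = ((0*(-5))*(-17))*(-2*I*√2) = (0*(-17))*(-2*I*√2) = 0*(-2*I*√2) = 0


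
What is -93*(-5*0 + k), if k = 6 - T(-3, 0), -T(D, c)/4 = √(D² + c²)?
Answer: -1674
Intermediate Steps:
T(D, c) = -4*√(D² + c²)
k = 18 (k = 6 - (-4)*√((-3)² + 0²) = 6 - (-4)*√(9 + 0) = 6 - (-4)*√9 = 6 - (-4)*3 = 6 - 1*(-12) = 6 + 12 = 18)
-93*(-5*0 + k) = -93*(-5*0 + 18) = -93*(0 + 18) = -93*18 = -1674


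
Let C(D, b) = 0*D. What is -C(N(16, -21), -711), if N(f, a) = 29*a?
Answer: 0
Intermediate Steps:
C(D, b) = 0
-C(N(16, -21), -711) = -1*0 = 0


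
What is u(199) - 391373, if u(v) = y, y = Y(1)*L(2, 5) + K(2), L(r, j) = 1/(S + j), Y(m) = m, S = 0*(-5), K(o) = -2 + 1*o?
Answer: -1956864/5 ≈ -3.9137e+5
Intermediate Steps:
K(o) = -2 + o
S = 0
L(r, j) = 1/j (L(r, j) = 1/(0 + j) = 1/j)
y = ⅕ (y = 1/5 + (-2 + 2) = 1*(⅕) + 0 = ⅕ + 0 = ⅕ ≈ 0.20000)
u(v) = ⅕
u(199) - 391373 = ⅕ - 391373 = -1956864/5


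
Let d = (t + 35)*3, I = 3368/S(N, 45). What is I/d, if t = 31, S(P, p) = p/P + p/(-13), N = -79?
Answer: -432367/102465 ≈ -4.2197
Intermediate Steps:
S(P, p) = -p/13 + p/P (S(P, p) = p/P + p*(-1/13) = p/P - p/13 = -p/13 + p/P)
I = -864734/1035 (I = 3368/(-1/13*45 + 45/(-79)) = 3368/(-45/13 + 45*(-1/79)) = 3368/(-45/13 - 45/79) = 3368/(-4140/1027) = 3368*(-1027/4140) = -864734/1035 ≈ -835.49)
d = 198 (d = (31 + 35)*3 = 66*3 = 198)
I/d = -864734/1035/198 = -864734/1035*1/198 = -432367/102465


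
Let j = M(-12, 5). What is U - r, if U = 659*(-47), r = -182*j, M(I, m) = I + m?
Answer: -32247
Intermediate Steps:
j = -7 (j = -12 + 5 = -7)
r = 1274 (r = -182*(-7) = 1274)
U = -30973
U - r = -30973 - 1*1274 = -30973 - 1274 = -32247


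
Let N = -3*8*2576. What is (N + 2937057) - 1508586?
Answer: 1366647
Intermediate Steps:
N = -61824 (N = -24*2576 = -61824)
(N + 2937057) - 1508586 = (-61824 + 2937057) - 1508586 = 2875233 - 1508586 = 1366647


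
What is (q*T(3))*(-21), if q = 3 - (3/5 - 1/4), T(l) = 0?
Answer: 0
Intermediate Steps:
q = 53/20 (q = 3 - (3*(1/5) - 1*1/4) = 3 - (3/5 - 1/4) = 3 - 1*7/20 = 3 - 7/20 = 53/20 ≈ 2.6500)
(q*T(3))*(-21) = ((53/20)*0)*(-21) = 0*(-21) = 0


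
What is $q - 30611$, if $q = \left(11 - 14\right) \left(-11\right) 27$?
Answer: $-29720$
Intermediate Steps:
$q = 891$ ($q = \left(11 - 14\right) \left(-11\right) 27 = \left(-3\right) \left(-11\right) 27 = 33 \cdot 27 = 891$)
$q - 30611 = 891 - 30611 = -29720$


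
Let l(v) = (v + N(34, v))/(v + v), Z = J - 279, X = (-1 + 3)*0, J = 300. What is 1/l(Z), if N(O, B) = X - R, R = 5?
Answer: 21/8 ≈ 2.6250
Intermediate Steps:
X = 0 (X = 2*0 = 0)
N(O, B) = -5 (N(O, B) = 0 - 1*5 = 0 - 5 = -5)
Z = 21 (Z = 300 - 279 = 21)
l(v) = (-5 + v)/(2*v) (l(v) = (v - 5)/(v + v) = (-5 + v)/((2*v)) = (-5 + v)*(1/(2*v)) = (-5 + v)/(2*v))
1/l(Z) = 1/((1/2)*(-5 + 21)/21) = 1/((1/2)*(1/21)*16) = 1/(8/21) = 21/8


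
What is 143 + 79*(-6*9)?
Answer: -4123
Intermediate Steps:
143 + 79*(-6*9) = 143 + 79*(-54) = 143 - 4266 = -4123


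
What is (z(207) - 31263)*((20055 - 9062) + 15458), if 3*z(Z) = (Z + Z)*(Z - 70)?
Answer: -326855007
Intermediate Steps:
z(Z) = 2*Z*(-70 + Z)/3 (z(Z) = ((Z + Z)*(Z - 70))/3 = ((2*Z)*(-70 + Z))/3 = (2*Z*(-70 + Z))/3 = 2*Z*(-70 + Z)/3)
(z(207) - 31263)*((20055 - 9062) + 15458) = ((⅔)*207*(-70 + 207) - 31263)*((20055 - 9062) + 15458) = ((⅔)*207*137 - 31263)*(10993 + 15458) = (18906 - 31263)*26451 = -12357*26451 = -326855007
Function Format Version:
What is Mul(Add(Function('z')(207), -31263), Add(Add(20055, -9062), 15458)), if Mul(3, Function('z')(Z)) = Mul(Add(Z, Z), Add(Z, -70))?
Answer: -326855007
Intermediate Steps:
Function('z')(Z) = Mul(Rational(2, 3), Z, Add(-70, Z)) (Function('z')(Z) = Mul(Rational(1, 3), Mul(Add(Z, Z), Add(Z, -70))) = Mul(Rational(1, 3), Mul(Mul(2, Z), Add(-70, Z))) = Mul(Rational(1, 3), Mul(2, Z, Add(-70, Z))) = Mul(Rational(2, 3), Z, Add(-70, Z)))
Mul(Add(Function('z')(207), -31263), Add(Add(20055, -9062), 15458)) = Mul(Add(Mul(Rational(2, 3), 207, Add(-70, 207)), -31263), Add(Add(20055, -9062), 15458)) = Mul(Add(Mul(Rational(2, 3), 207, 137), -31263), Add(10993, 15458)) = Mul(Add(18906, -31263), 26451) = Mul(-12357, 26451) = -326855007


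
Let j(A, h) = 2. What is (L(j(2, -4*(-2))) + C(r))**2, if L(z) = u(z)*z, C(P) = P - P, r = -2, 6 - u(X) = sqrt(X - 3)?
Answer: 140 - 48*I ≈ 140.0 - 48.0*I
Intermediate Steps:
u(X) = 6 - sqrt(-3 + X) (u(X) = 6 - sqrt(X - 3) = 6 - sqrt(-3 + X))
C(P) = 0
L(z) = z*(6 - sqrt(-3 + z)) (L(z) = (6 - sqrt(-3 + z))*z = z*(6 - sqrt(-3 + z)))
(L(j(2, -4*(-2))) + C(r))**2 = (2*(6 - sqrt(-3 + 2)) + 0)**2 = (2*(6 - sqrt(-1)) + 0)**2 = (2*(6 - I) + 0)**2 = ((12 - 2*I) + 0)**2 = (12 - 2*I)**2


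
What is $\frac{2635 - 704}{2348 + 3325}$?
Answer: $\frac{1931}{5673} \approx 0.34038$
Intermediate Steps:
$\frac{2635 - 704}{2348 + 3325} = \frac{1931}{5673}$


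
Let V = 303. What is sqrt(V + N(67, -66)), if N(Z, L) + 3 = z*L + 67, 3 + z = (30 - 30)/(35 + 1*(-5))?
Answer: sqrt(565) ≈ 23.770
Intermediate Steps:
z = -3 (z = -3 + (30 - 30)/(35 + 1*(-5)) = -3 + 0/(35 - 5) = -3 + 0/30 = -3 + 0*(1/30) = -3 + 0 = -3)
N(Z, L) = 64 - 3*L (N(Z, L) = -3 + (-3*L + 67) = -3 + (67 - 3*L) = 64 - 3*L)
sqrt(V + N(67, -66)) = sqrt(303 + (64 - 3*(-66))) = sqrt(303 + (64 + 198)) = sqrt(303 + 262) = sqrt(565)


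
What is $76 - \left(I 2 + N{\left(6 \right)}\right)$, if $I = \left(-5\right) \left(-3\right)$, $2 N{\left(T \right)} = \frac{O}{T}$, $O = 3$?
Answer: $\frac{183}{4} \approx 45.75$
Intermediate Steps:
$N{\left(T \right)} = \frac{3}{2 T}$ ($N{\left(T \right)} = \frac{3 \frac{1}{T}}{2} = \frac{3}{2 T}$)
$I = 15$
$76 - \left(I 2 + N{\left(6 \right)}\right) = 76 - \left(15 \cdot 2 + \frac{3}{2 \cdot 6}\right) = 76 - \left(30 + \frac{3}{2} \cdot \frac{1}{6}\right) = 76 - \left(30 + \frac{1}{4}\right) = 76 - \frac{121}{4} = \frac{183}{4}$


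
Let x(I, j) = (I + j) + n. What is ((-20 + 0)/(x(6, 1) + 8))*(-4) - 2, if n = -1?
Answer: 26/7 ≈ 3.7143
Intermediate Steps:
x(I, j) = -1 + I + j (x(I, j) = (I + j) - 1 = -1 + I + j)
((-20 + 0)/(x(6, 1) + 8))*(-4) - 2 = ((-20 + 0)/((-1 + 6 + 1) + 8))*(-4) - 2 = -20/(6 + 8)*(-4) - 2 = -20/14*(-4) - 2 = -20*1/14*(-4) - 2 = -10/7*(-4) - 2 = 40/7 - 2 = 26/7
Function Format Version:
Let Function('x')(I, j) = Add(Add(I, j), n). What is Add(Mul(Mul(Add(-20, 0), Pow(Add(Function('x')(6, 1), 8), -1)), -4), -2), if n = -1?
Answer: Rational(26, 7) ≈ 3.7143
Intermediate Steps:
Function('x')(I, j) = Add(-1, I, j) (Function('x')(I, j) = Add(Add(I, j), -1) = Add(-1, I, j))
Add(Mul(Mul(Add(-20, 0), Pow(Add(Function('x')(6, 1), 8), -1)), -4), -2) = Add(Mul(Mul(Add(-20, 0), Pow(Add(Add(-1, 6, 1), 8), -1)), -4), -2) = Add(Mul(Mul(-20, Pow(Add(6, 8), -1)), -4), -2) = Add(Mul(Mul(-20, Pow(14, -1)), -4), -2) = Add(Mul(Mul(-20, Rational(1, 14)), -4), -2) = Add(Mul(Rational(-10, 7), -4), -2) = Add(Rational(40, 7), -2) = Rational(26, 7)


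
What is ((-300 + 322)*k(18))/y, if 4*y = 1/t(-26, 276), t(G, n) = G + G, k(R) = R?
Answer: -82368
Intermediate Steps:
t(G, n) = 2*G
y = -1/208 (y = 1/(4*((2*(-26)))) = (1/4)/(-52) = (1/4)*(-1/52) = -1/208 ≈ -0.0048077)
((-300 + 322)*k(18))/y = ((-300 + 322)*18)/(-1/208) = (22*18)*(-208) = 396*(-208) = -82368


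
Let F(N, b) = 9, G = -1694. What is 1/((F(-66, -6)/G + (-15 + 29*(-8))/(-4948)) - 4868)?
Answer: -4190956/20401386865 ≈ -0.00020543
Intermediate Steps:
1/((F(-66, -6)/G + (-15 + 29*(-8))/(-4948)) - 4868) = 1/((9/(-1694) + (-15 + 29*(-8))/(-4948)) - 4868) = 1/((9*(-1/1694) + (-15 - 232)*(-1/4948)) - 4868) = 1/((-9/1694 - 247*(-1/4948)) - 4868) = 1/((-9/1694 + 247/4948) - 4868) = 1/(186943/4190956 - 4868) = 1/(-20401386865/4190956) = -4190956/20401386865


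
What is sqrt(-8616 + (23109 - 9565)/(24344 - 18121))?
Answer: 4*I*sqrt(425480353)/889 ≈ 92.811*I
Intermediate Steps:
sqrt(-8616 + (23109 - 9565)/(24344 - 18121)) = sqrt(-8616 + 13544/6223) = sqrt(-53603824/6223) = 4*I*sqrt(425480353)/889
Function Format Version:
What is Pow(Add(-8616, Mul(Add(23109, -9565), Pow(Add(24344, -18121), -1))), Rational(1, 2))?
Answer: Mul(Rational(4, 889), I, Pow(425480353, Rational(1, 2))) ≈ Mul(92.811, I)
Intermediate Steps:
Pow(Add(-8616, Mul(Add(23109, -9565), Pow(Add(24344, -18121), -1))), Rational(1, 2)) = Pow(Add(-8616, Mul(13544, Pow(6223, -1))), Rational(1, 2)) = Pow(Add(-8616, Mul(13544, Rational(1, 6223))), Rational(1, 2)) = Pow(Add(-8616, Rational(13544, 6223)), Rational(1, 2)) = Pow(Rational(-53603824, 6223), Rational(1, 2)) = Mul(Rational(4, 889), I, Pow(425480353, Rational(1, 2)))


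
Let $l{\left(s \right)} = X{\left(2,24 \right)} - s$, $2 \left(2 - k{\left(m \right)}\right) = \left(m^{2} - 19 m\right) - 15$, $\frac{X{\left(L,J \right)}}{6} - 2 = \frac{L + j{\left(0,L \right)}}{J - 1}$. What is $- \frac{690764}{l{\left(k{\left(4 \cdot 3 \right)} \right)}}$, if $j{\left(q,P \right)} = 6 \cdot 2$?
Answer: $\frac{31775144}{1649} \approx 19269.0$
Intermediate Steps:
$j{\left(q,P \right)} = 12$
$X{\left(L,J \right)} = 12 + \frac{6 \left(12 + L\right)}{-1 + J}$ ($X{\left(L,J \right)} = 12 + 6 \frac{L + 12}{J - 1} = 12 + 6 \frac{12 + L}{-1 + J} = 12 + \frac{6 \left(12 + L\right)}{-1 + J}$)
$k{\left(m \right)} = \frac{19}{2} - \frac{m^{2}}{2} + \frac{19 m}{2}$ ($k{\left(m \right)} = 2 - \frac{\left(m^{2} - 19 m\right) - 15}{2} = 2 - \frac{-15 + m^{2} - 19 m}{2} = 2 + \left(\frac{15}{2} - \frac{m^{2}}{2} + \frac{19 m}{2}\right) = \frac{19}{2} - \frac{m^{2}}{2} + \frac{19 m}{2}$)
$l{\left(s \right)} = \frac{360}{23} - s$ ($l{\left(s \right)} = \frac{6 \left(10 + 2 + 2 \cdot 24\right)}{-1 + 24} - s = \frac{6 \left(10 + 2 + 48\right)}{23} - s = 6 \cdot \frac{1}{23} \cdot 60 - s = \frac{360}{23} - s$)
$- \frac{690764}{l{\left(k{\left(4 \cdot 3 \right)} \right)}} = - \frac{690764}{\frac{360}{23} - \left(\frac{19}{2} - \frac{\left(4 \cdot 3\right)^{2}}{2} + \frac{19 \cdot 4 \cdot 3}{2}\right)} = - \frac{690764}{\frac{360}{23} - \left(\frac{19}{2} - \frac{12^{2}}{2} + \frac{19}{2} \cdot 12\right)} = - \frac{690764}{\frac{360}{23} - \left(\frac{19}{2} - 72 + 114\right)} = - \frac{690764}{\frac{360}{23} - \frac{103}{2}} = - \frac{690764}{- \frac{1649}{46}} = \left(-690764\right) \left(- \frac{46}{1649}\right) = \frac{31775144}{1649}$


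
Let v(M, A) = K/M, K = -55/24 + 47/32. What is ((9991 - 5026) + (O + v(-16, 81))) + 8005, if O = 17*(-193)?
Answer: 14882383/1536 ≈ 9689.0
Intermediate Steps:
K = -79/96 (K = -55*1/24 + 47*(1/32) = -55/24 + 47/32 = -79/96 ≈ -0.82292)
v(M, A) = -79/(96*M)
O = -3281
((9991 - 5026) + (O + v(-16, 81))) + 8005 = ((9991 - 5026) + (-3281 - 79/96/(-16))) + 8005 = (4965 + (-3281 - 79/96*(-1/16))) + 8005 = (4965 + (-3281 + 79/1536)) + 8005 = (4965 - 5039537/1536) + 8005 = 2586703/1536 + 8005 = 14882383/1536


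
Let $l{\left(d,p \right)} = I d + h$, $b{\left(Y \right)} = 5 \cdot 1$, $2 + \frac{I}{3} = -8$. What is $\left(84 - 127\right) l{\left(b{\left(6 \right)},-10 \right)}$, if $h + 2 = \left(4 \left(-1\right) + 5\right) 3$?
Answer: $6407$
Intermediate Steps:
$I = -30$ ($I = -6 + 3 \left(-8\right) = -6 - 24 = -30$)
$b{\left(Y \right)} = 5$
$h = 1$ ($h = -2 + \left(4 \left(-1\right) + 5\right) 3 = -2 + \left(-4 + 5\right) 3 = -2 + 1 \cdot 3 = -2 + 3 = 1$)
$l{\left(d,p \right)} = 1 - 30 d$ ($l{\left(d,p \right)} = - 30 d + 1 = 1 - 30 d$)
$\left(84 - 127\right) l{\left(b{\left(6 \right)},-10 \right)} = \left(84 - 127\right) \left(1 - 150\right) = - 43 \left(1 - 150\right) = \left(-43\right) \left(-149\right) = 6407$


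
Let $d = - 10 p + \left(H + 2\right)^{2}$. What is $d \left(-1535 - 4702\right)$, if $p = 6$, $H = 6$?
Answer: $-24948$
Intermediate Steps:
$d = 4$ ($d = \left(-10\right) 6 + \left(6 + 2\right)^{2} = -60 + 8^{2} = -60 + 64 = 4$)
$d \left(-1535 - 4702\right) = 4 \left(-1535 - 4702\right) = 4 \left(-6237\right) = -24948$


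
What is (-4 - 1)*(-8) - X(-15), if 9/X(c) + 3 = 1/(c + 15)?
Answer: 40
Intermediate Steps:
X(c) = 9/(-3 + 1/(15 + c)) (X(c) = 9/(-3 + 1/(c + 15)) = 9/(-3 + 1/(15 + c)))
(-4 - 1)*(-8) - X(-15) = (-4 - 1)*(-8) - 9*(-15 - 1*(-15))/(44 + 3*(-15)) = -5*(-8) - 9*(-15 + 15)/(44 - 45) = 40 - 9*0/(-1) = 40 - 9*(-1)*0 = 40 - 1*0 = 40 + 0 = 40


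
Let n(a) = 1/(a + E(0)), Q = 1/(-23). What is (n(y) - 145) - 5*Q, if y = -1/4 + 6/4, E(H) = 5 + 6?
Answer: -163078/1127 ≈ -144.70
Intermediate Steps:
Q = -1/23 ≈ -0.043478
E(H) = 11
y = 5/4 (y = -1*¼ + 6*(¼) = -¼ + 3/2 = 5/4 ≈ 1.2500)
n(a) = 1/(11 + a) (n(a) = 1/(a + 11) = 1/(11 + a))
(n(y) - 145) - 5*Q = (1/(11 + 5/4) - 145) - 5*(-1/23) = (1/(49/4) - 145) + 5/23 = (4/49 - 145) + 5/23 = -7101/49 + 5/23 = -163078/1127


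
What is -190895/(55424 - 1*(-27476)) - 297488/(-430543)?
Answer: -11505350157/7138402940 ≈ -1.6118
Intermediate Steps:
-190895/(55424 - 1*(-27476)) - 297488/(-430543) = -190895/(55424 + 27476) - 297488*(-1/430543) = -190895/82900 + 297488/430543 = -190895*1/82900 + 297488/430543 = -38179/16580 + 297488/430543 = -11505350157/7138402940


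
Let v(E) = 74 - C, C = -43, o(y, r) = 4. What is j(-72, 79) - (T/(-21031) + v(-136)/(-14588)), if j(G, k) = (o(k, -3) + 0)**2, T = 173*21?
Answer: 4964262479/306800228 ≈ 16.181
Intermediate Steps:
T = 3633
j(G, k) = 16 (j(G, k) = (4 + 0)**2 = 4**2 = 16)
v(E) = 117 (v(E) = 74 - 1*(-43) = 74 + 43 = 117)
j(-72, 79) - (T/(-21031) + v(-136)/(-14588)) = 16 - (3633/(-21031) + 117/(-14588)) = 16 - (3633*(-1/21031) + 117*(-1/14588)) = 16 - (-3633/21031 - 117/14588) = 16 - 1*(-55458831/306800228) = 16 + 55458831/306800228 = 4964262479/306800228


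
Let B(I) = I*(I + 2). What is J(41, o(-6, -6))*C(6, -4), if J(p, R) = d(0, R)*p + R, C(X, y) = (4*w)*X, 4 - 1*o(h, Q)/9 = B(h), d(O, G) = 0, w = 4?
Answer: -17280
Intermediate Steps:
B(I) = I*(2 + I)
o(h, Q) = 36 - 9*h*(2 + h)
C(X, y) = 16*X (C(X, y) = (4*4)*X = 16*X)
J(p, R) = R (J(p, R) = 0*p + R = 0 + R = R)
J(41, o(-6, -6))*C(6, -4) = (36 - 9*(-6)*(2 - 6))*(16*6) = (36 - 9*(-6)*(-4))*96 = (36 - 216)*96 = -180*96 = -17280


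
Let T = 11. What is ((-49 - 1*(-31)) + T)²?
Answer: 49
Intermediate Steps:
((-49 - 1*(-31)) + T)² = ((-49 - 1*(-31)) + 11)² = ((-49 + 31) + 11)² = (-18 + 11)² = (-7)² = 49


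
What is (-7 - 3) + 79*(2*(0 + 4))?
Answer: 622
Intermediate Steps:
(-7 - 3) + 79*(2*(0 + 4)) = -10 + 79*(2*4) = -10 + 79*8 = -10 + 632 = 622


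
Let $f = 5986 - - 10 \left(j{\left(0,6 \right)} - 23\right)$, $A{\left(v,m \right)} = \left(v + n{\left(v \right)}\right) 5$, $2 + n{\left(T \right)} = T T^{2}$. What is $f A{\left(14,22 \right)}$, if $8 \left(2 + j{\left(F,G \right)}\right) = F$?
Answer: $79042080$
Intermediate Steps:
$j{\left(F,G \right)} = -2 + \frac{F}{8}$
$n{\left(T \right)} = -2 + T^{3}$ ($n{\left(T \right)} = -2 + T T^{2} = -2 + T^{3}$)
$A{\left(v,m \right)} = -10 + 5 v + 5 v^{3}$ ($A{\left(v,m \right)} = \left(v + \left(-2 + v^{3}\right)\right) 5 = \left(-2 + v + v^{3}\right) 5 = -10 + 5 v + 5 v^{3}$)
$f = 5736$ ($f = 5986 - - 10 \left(\left(-2 + \frac{1}{8} \cdot 0\right) - 23\right) = 5986 - - 10 \left(\left(-2 + 0\right) - 23\right) = 5986 - - 10 \left(-2 - 23\right) = 5986 - \left(-10\right) \left(-25\right) = 5986 - 250 = 5736$)
$f A{\left(14,22 \right)} = 5736 \left(-10 + 5 \cdot 14 + 5 \cdot 14^{3}\right) = 5736 \left(-10 + 70 + 5 \cdot 2744\right) = 5736 \left(-10 + 70 + 13720\right) = 5736 \cdot 13780 = 79042080$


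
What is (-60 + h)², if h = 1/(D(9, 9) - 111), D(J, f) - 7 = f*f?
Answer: 1907161/529 ≈ 3605.2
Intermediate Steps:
D(J, f) = 7 + f² (D(J, f) = 7 + f*f = 7 + f²)
h = -1/23 (h = 1/((7 + 9²) - 111) = 1/((7 + 81) - 111) = 1/(88 - 111) = 1/(-23) = -1/23 ≈ -0.043478)
(-60 + h)² = (-60 - 1/23)² = (-1381/23)² = 1907161/529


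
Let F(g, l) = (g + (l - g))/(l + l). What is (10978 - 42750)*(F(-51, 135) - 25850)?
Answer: 821290314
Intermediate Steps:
F(g, l) = ½ (F(g, l) = l/((2*l)) = l*(1/(2*l)) = ½)
(10978 - 42750)*(F(-51, 135) - 25850) = (10978 - 42750)*(½ - 25850) = -31772*(-51699/2) = 821290314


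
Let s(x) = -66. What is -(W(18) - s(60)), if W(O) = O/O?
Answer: -67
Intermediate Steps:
W(O) = 1
-(W(18) - s(60)) = -(1 - 1*(-66)) = -(1 + 66) = -1*67 = -67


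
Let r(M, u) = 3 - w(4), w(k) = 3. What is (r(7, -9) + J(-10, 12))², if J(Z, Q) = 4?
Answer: 16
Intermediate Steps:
r(M, u) = 0 (r(M, u) = 3 - 1*3 = 3 - 3 = 0)
(r(7, -9) + J(-10, 12))² = (0 + 4)² = 4² = 16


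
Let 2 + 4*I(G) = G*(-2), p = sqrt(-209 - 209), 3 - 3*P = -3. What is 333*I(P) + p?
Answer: -999/2 + I*sqrt(418) ≈ -499.5 + 20.445*I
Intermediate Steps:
P = 2 (P = 1 - 1/3*(-3) = 1 + 1 = 2)
p = I*sqrt(418) (p = sqrt(-418) = I*sqrt(418) ≈ 20.445*I)
I(G) = -1/2 - G/2 (I(G) = -1/2 + (G*(-2))/4 = -1/2 + (-2*G)/4 = -1/2 - G/2)
333*I(P) + p = 333*(-1/2 - 1/2*2) + I*sqrt(418) = 333*(-1/2 - 1) + I*sqrt(418) = 333*(-3/2) + I*sqrt(418) = -999/2 + I*sqrt(418)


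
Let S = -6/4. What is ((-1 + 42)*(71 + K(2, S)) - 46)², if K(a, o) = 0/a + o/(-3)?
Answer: 33304441/4 ≈ 8.3261e+6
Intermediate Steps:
S = -3/2 (S = -6*¼ = -3/2 ≈ -1.5000)
K(a, o) = -o/3 (K(a, o) = 0 + o*(-⅓) = 0 - o/3 = -o/3)
((-1 + 42)*(71 + K(2, S)) - 46)² = ((-1 + 42)*(71 - ⅓*(-3/2)) - 46)² = (41*(71 + ½) - 46)² = (41*(143/2) - 46)² = (5863/2 - 46)² = (5771/2)² = 33304441/4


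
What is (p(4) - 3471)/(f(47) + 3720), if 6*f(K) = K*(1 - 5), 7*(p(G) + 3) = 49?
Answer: -10401/11066 ≈ -0.93991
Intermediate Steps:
p(G) = 4 (p(G) = -3 + (⅐)*49 = -3 + 7 = 4)
f(K) = -2*K/3 (f(K) = (K*(1 - 5))/6 = (K*(-4))/6 = (-4*K)/6 = -2*K/3)
(p(4) - 3471)/(f(47) + 3720) = (4 - 3471)/(-⅔*47 + 3720) = -3467/(-94/3 + 3720) = -3467/11066/3 = -3467*3/11066 = -10401/11066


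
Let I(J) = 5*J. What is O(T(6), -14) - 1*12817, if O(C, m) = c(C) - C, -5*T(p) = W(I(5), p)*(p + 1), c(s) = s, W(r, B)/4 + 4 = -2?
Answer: -12817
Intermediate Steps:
W(r, B) = -24 (W(r, B) = -16 + 4*(-2) = -16 - 8 = -24)
T(p) = 24/5 + 24*p/5 (T(p) = -(-24)*(p + 1)/5 = -(-24)*(1 + p)/5 = -(-24 - 24*p)/5 = 24/5 + 24*p/5)
O(C, m) = 0 (O(C, m) = C - C = 0)
O(T(6), -14) - 1*12817 = 0 - 1*12817 = 0 - 12817 = -12817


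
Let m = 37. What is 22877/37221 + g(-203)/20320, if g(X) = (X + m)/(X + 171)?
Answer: 7440859583/12101291520 ≈ 0.61488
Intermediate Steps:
g(X) = (37 + X)/(171 + X) (g(X) = (X + 37)/(X + 171) = (37 + X)/(171 + X))
22877/37221 + g(-203)/20320 = 22877/37221 + ((37 - 203)/(171 - 203))/20320 = 22877*(1/37221) + (-166/(-32))*(1/20320) = 22877/37221 - 1/32*(-166)*(1/20320) = 22877/37221 + (83/16)*(1/20320) = 22877/37221 + 83/325120 = 7440859583/12101291520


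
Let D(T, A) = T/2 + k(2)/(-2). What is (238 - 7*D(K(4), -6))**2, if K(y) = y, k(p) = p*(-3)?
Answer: 41209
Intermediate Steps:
k(p) = -3*p
D(T, A) = 3 + T/2 (D(T, A) = T/2 - 3*2/(-2) = T*(1/2) - 6*(-1/2) = T/2 + 3 = 3 + T/2)
(238 - 7*D(K(4), -6))**2 = (238 - 7*(3 + (1/2)*4))**2 = (238 - 7*(3 + 2))**2 = (238 - 7*5)**2 = (238 - 35)**2 = 203**2 = 41209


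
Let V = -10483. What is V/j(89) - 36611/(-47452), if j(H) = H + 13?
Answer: -246852497/2420052 ≈ -102.00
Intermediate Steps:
j(H) = 13 + H
V/j(89) - 36611/(-47452) = -10483/(13 + 89) - 36611/(-47452) = -10483/102 - 36611*(-1/47452) = -10483*1/102 + 36611/47452 = -10483/102 + 36611/47452 = -246852497/2420052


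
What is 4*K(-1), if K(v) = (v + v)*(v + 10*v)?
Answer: 88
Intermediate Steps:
K(v) = 22*v² (K(v) = (2*v)*(11*v) = 22*v²)
4*K(-1) = 4*(22*(-1)²) = 4*(22*1) = 4*22 = 88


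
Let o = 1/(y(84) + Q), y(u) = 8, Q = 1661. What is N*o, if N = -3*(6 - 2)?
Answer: -12/1669 ≈ -0.0071899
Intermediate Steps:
N = -12 (N = -3*4 = -12)
o = 1/1669 (o = 1/(8 + 1661) = 1/1669 ≈ 0.00059916)
N*o = -12*1/1669 = -12/1669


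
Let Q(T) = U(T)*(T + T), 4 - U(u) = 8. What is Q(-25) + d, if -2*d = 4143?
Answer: -3743/2 ≈ -1871.5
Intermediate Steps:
d = -4143/2 (d = -½*4143 = -4143/2 ≈ -2071.5)
U(u) = -4 (U(u) = 4 - 1*8 = 4 - 8 = -4)
Q(T) = -8*T (Q(T) = -4*(T + T) = -8*T)
Q(-25) + d = -8*(-25) - 4143/2 = 200 - 4143/2 = -3743/2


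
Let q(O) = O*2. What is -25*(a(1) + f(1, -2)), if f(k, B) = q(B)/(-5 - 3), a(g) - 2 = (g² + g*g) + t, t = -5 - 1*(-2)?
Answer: -75/2 ≈ -37.500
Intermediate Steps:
t = -3 (t = -5 + 2 = -3)
q(O) = 2*O
a(g) = -1 + 2*g² (a(g) = 2 + ((g² + g*g) - 3) = 2 + ((g² + g²) - 3) = 2 + (2*g² - 3) = 2 + (-3 + 2*g²) = -1 + 2*g²)
f(k, B) = -B/4 (f(k, B) = (2*B)/(-5 - 3) = (2*B)/(-8) = (2*B)*(-⅛) = -B/4)
-25*(a(1) + f(1, -2)) = -25*((-1 + 2*1²) - ¼*(-2)) = -25*((-1 + 2*1) + ½) = -25*((-1 + 2) + ½) = -25*(1 + ½) = -25*3/2 = -75/2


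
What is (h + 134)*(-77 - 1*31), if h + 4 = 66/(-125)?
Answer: -1747872/125 ≈ -13983.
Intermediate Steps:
h = -566/125 (h = -4 + 66/(-125) = -4 + 66*(-1/125) = -4 - 66/125 = -566/125 ≈ -4.5280)
(h + 134)*(-77 - 1*31) = (-566/125 + 134)*(-77 - 1*31) = 16184*(-77 - 31)/125 = (16184/125)*(-108) = -1747872/125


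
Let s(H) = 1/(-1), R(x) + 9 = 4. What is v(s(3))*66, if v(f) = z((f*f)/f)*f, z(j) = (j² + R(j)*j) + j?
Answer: -330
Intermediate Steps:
R(x) = -5 (R(x) = -9 + 4 = -5)
z(j) = j² - 4*j (z(j) = (j² - 5*j) + j = j² - 4*j)
s(H) = -1
v(f) = f²*(-4 + f) (v(f) = (((f*f)/f)*(-4 + (f*f)/f))*f = ((f²/f)*(-4 + f²/f))*f = (f*(-4 + f))*f = f²*(-4 + f))
v(s(3))*66 = ((-1)²*(-4 - 1))*66 = (1*(-5))*66 = -5*66 = -330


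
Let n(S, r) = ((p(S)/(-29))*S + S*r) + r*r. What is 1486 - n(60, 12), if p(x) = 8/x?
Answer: 18046/29 ≈ 622.28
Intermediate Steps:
n(S, r) = -8/29 + r² + S*r (n(S, r) = (((8/S)/(-29))*S + S*r) + r*r = (((8/S)*(-1/29))*S + S*r) + r² = ((-8/(29*S))*S + S*r) + r² = (-8/29 + S*r) + r² = -8/29 + r² + S*r)
1486 - n(60, 12) = 1486 - (-8/29 + 12² + 60*12) = 1486 - (-8/29 + 144 + 720) = 1486 - 1*25048/29 = 1486 - 25048/29 = 18046/29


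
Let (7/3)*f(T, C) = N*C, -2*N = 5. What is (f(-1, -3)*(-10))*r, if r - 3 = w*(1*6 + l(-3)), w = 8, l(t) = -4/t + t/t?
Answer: -15675/7 ≈ -2239.3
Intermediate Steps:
l(t) = 1 - 4/t (l(t) = -4/t + 1 = 1 - 4/t)
N = -5/2 (N = -1/2*5 = -5/2 ≈ -2.5000)
f(T, C) = -15*C/14 (f(T, C) = 3*(-5*C/2)/7 = -15*C/14)
r = 209/3 (r = 3 + 8*(1*6 + (-4 - 3)/(-3)) = 3 + 8*(6 - 1/3*(-7)) = 3 + 8*(6 + 7/3) = 3 + 8*(25/3) = 3 + 200/3 = 209/3 ≈ 69.667)
(f(-1, -3)*(-10))*r = (-15/14*(-3)*(-10))*(209/3) = ((45/14)*(-10))*(209/3) = -225/7*209/3 = -15675/7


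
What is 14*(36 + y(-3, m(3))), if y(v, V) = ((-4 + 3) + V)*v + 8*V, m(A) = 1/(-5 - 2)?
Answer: 536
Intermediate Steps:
m(A) = -⅐ (m(A) = 1/(-7) = -⅐)
y(v, V) = 8*V + v*(-1 + V) (y(v, V) = (-1 + V)*v + 8*V = v*(-1 + V) + 8*V = 8*V + v*(-1 + V))
14*(36 + y(-3, m(3))) = 14*(36 + (-1*(-3) + 8*(-⅐) - ⅐*(-3))) = 14*(36 + (3 - 8/7 + 3/7)) = 14*(36 + 16/7) = 14*(268/7) = 536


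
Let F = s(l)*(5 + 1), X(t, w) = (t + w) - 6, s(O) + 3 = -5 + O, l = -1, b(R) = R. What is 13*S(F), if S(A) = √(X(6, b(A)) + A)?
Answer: 78*I*√3 ≈ 135.1*I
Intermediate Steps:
s(O) = -8 + O (s(O) = -3 + (-5 + O) = -8 + O)
X(t, w) = -6 + t + w
F = -54 (F = (-8 - 1)*(5 + 1) = -9*6 = -54)
S(A) = √2*√A (S(A) = √((-6 + 6 + A) + A) = √(A + A) = √(2*A) = √2*√A)
13*S(F) = 13*(√2*√(-54)) = 13*(√2*(3*I*√6)) = 13*(6*I*√3) = 78*I*√3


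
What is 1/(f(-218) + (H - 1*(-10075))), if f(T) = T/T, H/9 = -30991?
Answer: -1/268843 ≈ -3.7196e-6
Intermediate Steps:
H = -278919 (H = 9*(-30991) = -278919)
f(T) = 1
1/(f(-218) + (H - 1*(-10075))) = 1/(1 + (-278919 - 1*(-10075))) = 1/(1 + (-278919 + 10075)) = 1/(1 - 268844) = 1/(-268843) = -1/268843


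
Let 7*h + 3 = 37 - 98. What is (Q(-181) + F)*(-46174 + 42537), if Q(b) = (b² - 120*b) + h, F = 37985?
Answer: -2353859126/7 ≈ -3.3627e+8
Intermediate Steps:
h = -64/7 (h = -3/7 + (37 - 98)/7 = -3/7 + (⅐)*(-61) = -3/7 - 61/7 = -64/7 ≈ -9.1429)
Q(b) = -64/7 + b² - 120*b (Q(b) = (b² - 120*b) - 64/7 = -64/7 + b² - 120*b)
(Q(-181) + F)*(-46174 + 42537) = ((-64/7 + (-181)² - 120*(-181)) + 37985)*(-46174 + 42537) = ((-64/7 + 32761 + 21720) + 37985)*(-3637) = (381303/7 + 37985)*(-3637) = (647198/7)*(-3637) = -2353859126/7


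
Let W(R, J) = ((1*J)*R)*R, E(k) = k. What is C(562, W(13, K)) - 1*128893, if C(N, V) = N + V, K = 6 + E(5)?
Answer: -126472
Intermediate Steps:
K = 11 (K = 6 + 5 = 11)
W(R, J) = J*R**2 (W(R, J) = (J*R)*R = J*R**2)
C(562, W(13, K)) - 1*128893 = (562 + 11*13**2) - 1*128893 = (562 + 11*169) - 128893 = (562 + 1859) - 128893 = 2421 - 128893 = -126472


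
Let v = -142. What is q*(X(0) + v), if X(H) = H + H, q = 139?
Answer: -19738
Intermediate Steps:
X(H) = 2*H
q*(X(0) + v) = 139*(2*0 - 142) = 139*(0 - 142) = 139*(-142) = -19738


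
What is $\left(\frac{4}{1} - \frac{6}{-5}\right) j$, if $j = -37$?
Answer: $- \frac{962}{5} \approx -192.4$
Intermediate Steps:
$\left(\frac{4}{1} - \frac{6}{-5}\right) j = \left(\frac{4}{1} - \frac{6}{-5}\right) \left(-37\right) = \left(4 \cdot 1 - - \frac{6}{5}\right) \left(-37\right) = \left(4 + \frac{6}{5}\right) \left(-37\right) = \frac{26}{5} \left(-37\right) = - \frac{962}{5}$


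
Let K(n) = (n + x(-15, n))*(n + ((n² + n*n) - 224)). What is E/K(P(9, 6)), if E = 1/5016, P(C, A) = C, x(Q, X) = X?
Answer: -1/4785264 ≈ -2.0897e-7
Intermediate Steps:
E = 1/5016 ≈ 0.00019936
K(n) = 2*n*(-224 + n + 2*n²) (K(n) = (n + n)*(n + ((n² + n*n) - 224)) = (2*n)*(n + ((n² + n²) - 224)) = (2*n)*(n + (2*n² - 224)) = (2*n)*(n + (-224 + 2*n²)) = (2*n)*(-224 + n + 2*n²) = 2*n*(-224 + n + 2*n²))
E/K(P(9, 6)) = 1/(5016*((2*9*(-224 + 9 + 2*9²)))) = 1/(5016*((2*9*(-224 + 9 + 2*81)))) = 1/(5016*((2*9*(-224 + 9 + 162)))) = 1/(5016*((2*9*(-53)))) = (1/5016)/(-954) = (1/5016)*(-1/954) = -1/4785264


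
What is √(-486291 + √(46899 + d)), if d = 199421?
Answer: √(-486291 + 4*√15395) ≈ 696.99*I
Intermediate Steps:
√(-486291 + √(46899 + d)) = √(-486291 + √(46899 + 199421)) = √(-486291 + √246320) = √(-486291 + 4*√15395)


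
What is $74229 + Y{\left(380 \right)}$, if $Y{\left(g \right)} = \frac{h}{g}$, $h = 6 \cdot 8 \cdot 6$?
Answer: $\frac{7051827}{95} \approx 74230.0$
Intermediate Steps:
$h = 288$ ($h = 48 \cdot 6 = 288$)
$Y{\left(g \right)} = \frac{288}{g}$
$74229 + Y{\left(380 \right)} = 74229 + \frac{288}{380} = 74229 + 288 \cdot \frac{1}{380} = 74229 + \frac{72}{95} = \frac{7051827}{95}$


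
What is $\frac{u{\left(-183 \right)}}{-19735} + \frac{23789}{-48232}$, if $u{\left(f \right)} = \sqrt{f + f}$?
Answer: $- \frac{23789}{48232} - \frac{i \sqrt{366}}{19735} \approx -0.49322 - 0.0009694 i$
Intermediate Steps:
$u{\left(f \right)} = \sqrt{2} \sqrt{f}$ ($u{\left(f \right)} = \sqrt{2 f} = \sqrt{2} \sqrt{f}$)
$\frac{u{\left(-183 \right)}}{-19735} + \frac{23789}{-48232} = \frac{\sqrt{2} \sqrt{-183}}{-19735} + \frac{23789}{-48232} = \sqrt{2} i \sqrt{183} \left(- \frac{1}{19735}\right) + 23789 \left(- \frac{1}{48232}\right) = i \sqrt{366} \left(- \frac{1}{19735}\right) - \frac{23789}{48232} = - \frac{i \sqrt{366}}{19735} - \frac{23789}{48232} = - \frac{23789}{48232} - \frac{i \sqrt{366}}{19735}$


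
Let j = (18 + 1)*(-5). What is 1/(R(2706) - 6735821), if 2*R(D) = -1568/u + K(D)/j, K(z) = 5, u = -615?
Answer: -23370/157416107593 ≈ -1.4846e-7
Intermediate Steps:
j = -95 (j = 19*(-5) = -95)
R(D) = 29177/23370 (R(D) = (-1568/(-615) + 5/(-95))/2 = (-1568*(-1/615) + 5*(-1/95))/2 = (1568/615 - 1/19)/2 = (1/2)*(29177/11685) = 29177/23370)
1/(R(2706) - 6735821) = 1/(29177/23370 - 6735821) = 1/(-157416107593/23370) = -23370/157416107593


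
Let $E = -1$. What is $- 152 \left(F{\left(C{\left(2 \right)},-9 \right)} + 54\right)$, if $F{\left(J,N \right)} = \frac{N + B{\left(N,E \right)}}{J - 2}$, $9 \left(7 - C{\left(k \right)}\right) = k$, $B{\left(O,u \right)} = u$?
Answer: $- \frac{339264}{43} \approx -7889.9$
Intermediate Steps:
$C{\left(k \right)} = 7 - \frac{k}{9}$
$F{\left(J,N \right)} = \frac{-1 + N}{-2 + J}$ ($F{\left(J,N \right)} = \frac{N - 1}{J - 2} = \frac{-1 + N}{-2 + J}$)
$- 152 \left(F{\left(C{\left(2 \right)},-9 \right)} + 54\right) = - 152 \left(\frac{-1 - 9}{-2 + \left(7 - \frac{2}{9}\right)} + 54\right) = - 152 \left(\frac{1}{-2 + \left(7 - \frac{2}{9}\right)} \left(-10\right) + 54\right) = - 152 \left(\frac{1}{-2 + \frac{61}{9}} \left(-10\right) + 54\right) = - 152 \left(\frac{1}{\frac{43}{9}} \left(-10\right) + 54\right) = - 152 \left(\frac{9}{43} \left(-10\right) + 54\right) = - 152 \left(- \frac{90}{43} + 54\right) = \left(-152\right) \frac{2232}{43} = - \frac{339264}{43}$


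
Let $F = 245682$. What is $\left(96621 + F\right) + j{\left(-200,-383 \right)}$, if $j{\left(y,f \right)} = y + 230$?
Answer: $342333$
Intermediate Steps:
$j{\left(y,f \right)} = 230 + y$
$\left(96621 + F\right) + j{\left(-200,-383 \right)} = \left(96621 + 245682\right) + \left(230 - 200\right) = 342303 + 30 = 342333$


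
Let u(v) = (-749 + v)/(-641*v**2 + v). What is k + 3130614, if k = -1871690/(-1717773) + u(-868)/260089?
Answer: 10721983690573668289758979/3424880856858889788 ≈ 3.1306e+6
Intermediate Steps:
u(v) = (-749 + v)/(v - 641*v**2)
k = 3731759231894989147/3424880856858889788 (k = -1871690/(-1717773) + ((749 - 1*(-868))/((-868)*(-1 + 641*(-868))))/260089 = -1871690*(-1/1717773) - (749 + 868)/(868*(-1 - 556388))*(1/260089) = 1871690/1717773 - 1/868*1617/(-556389)*(1/260089) = 1871690/1717773 - 1/868*(-1/556389)*1617*(1/260089) = 1871690/1717773 + (77/22997412)*(1/260089) = 1871690/1717773 + 77/5981373889668 = 3731759231894989147/3424880856858889788 ≈ 1.0896)
k + 3130614 = 3731759231894989147/3424880856858889788 + 3130614 = 10721983690573668289758979/3424880856858889788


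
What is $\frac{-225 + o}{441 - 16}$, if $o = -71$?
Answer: $- \frac{296}{425} \approx -0.69647$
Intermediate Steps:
$\frac{-225 + o}{441 - 16} = \frac{-225 - 71}{441 - 16} = - \frac{296}{425}$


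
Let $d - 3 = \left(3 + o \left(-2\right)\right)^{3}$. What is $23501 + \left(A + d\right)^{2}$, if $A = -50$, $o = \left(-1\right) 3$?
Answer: $488625$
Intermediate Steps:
$o = -3$
$d = 732$ ($d = 3 + \left(3 - -6\right)^{3} = 3 + \left(3 + 6\right)^{3} = 3 + 9^{3} = 3 + 729 = 732$)
$23501 + \left(A + d\right)^{2} = 23501 + \left(-50 + 732\right)^{2} = 23501 + 682^{2} = 23501 + 465124 = 488625$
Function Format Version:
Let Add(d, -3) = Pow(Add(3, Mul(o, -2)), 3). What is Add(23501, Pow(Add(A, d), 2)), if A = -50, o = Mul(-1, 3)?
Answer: 488625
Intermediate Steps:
o = -3
d = 732 (d = Add(3, Pow(Add(3, Mul(-3, -2)), 3)) = Add(3, Pow(Add(3, 6), 3)) = Add(3, Pow(9, 3)) = Add(3, 729) = 732)
Add(23501, Pow(Add(A, d), 2)) = Add(23501, Pow(Add(-50, 732), 2)) = Add(23501, Pow(682, 2)) = Add(23501, 465124) = 488625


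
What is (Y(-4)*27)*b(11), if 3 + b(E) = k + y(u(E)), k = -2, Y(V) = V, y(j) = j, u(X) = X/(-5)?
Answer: 3888/5 ≈ 777.60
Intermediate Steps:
u(X) = -X/5 (u(X) = X*(-⅕) = -X/5)
b(E) = -5 - E/5 (b(E) = -3 + (-2 - E/5) = -5 - E/5)
(Y(-4)*27)*b(11) = (-4*27)*(-5 - ⅕*11) = -108*(-5 - 11/5) = -108*(-36/5) = 3888/5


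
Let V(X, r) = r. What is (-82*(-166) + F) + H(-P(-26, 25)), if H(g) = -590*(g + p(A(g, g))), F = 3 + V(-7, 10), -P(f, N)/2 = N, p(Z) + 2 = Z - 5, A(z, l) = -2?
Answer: -10565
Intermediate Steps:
p(Z) = -7 + Z (p(Z) = -2 + (Z - 5) = -2 + (-5 + Z) = -7 + Z)
P(f, N) = -2*N
F = 13 (F = 3 + 10 = 13)
H(g) = 5310 - 590*g (H(g) = -590*(g + (-7 - 2)) = -590*(g - 9) = -590*(-9 + g) = 5310 - 590*g)
(-82*(-166) + F) + H(-P(-26, 25)) = (-82*(-166) + 13) + (5310 - (-590)*(-2*25)) = (13612 + 13) + (5310 - (-590)*(-50)) = 13625 + (5310 - 590*50) = 13625 + (5310 - 29500) = 13625 - 24190 = -10565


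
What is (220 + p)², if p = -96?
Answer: 15376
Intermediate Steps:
(220 + p)² = (220 - 96)² = 124² = 15376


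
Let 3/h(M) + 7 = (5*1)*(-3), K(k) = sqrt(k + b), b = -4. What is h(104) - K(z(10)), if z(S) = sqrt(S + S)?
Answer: -3/22 - sqrt(-4 + 2*sqrt(5)) ≈ -0.82349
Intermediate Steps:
z(S) = sqrt(2)*sqrt(S) (z(S) = sqrt(2*S) = sqrt(2)*sqrt(S))
K(k) = sqrt(-4 + k) (K(k) = sqrt(k - 4) = sqrt(-4 + k))
h(M) = -3/22 (h(M) = 3/(-7 + (5*1)*(-3)) = 3/(-7 + 5*(-3)) = 3/(-7 - 15) = 3/(-22) = 3*(-1/22) = -3/22)
h(104) - K(z(10)) = -3/22 - sqrt(-4 + sqrt(2)*sqrt(10)) = -3/22 - sqrt(-4 + 2*sqrt(5))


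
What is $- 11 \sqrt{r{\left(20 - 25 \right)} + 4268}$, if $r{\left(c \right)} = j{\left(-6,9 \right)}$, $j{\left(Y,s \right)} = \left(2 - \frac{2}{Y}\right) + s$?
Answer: $- \frac{77 \sqrt{786}}{3} \approx -719.58$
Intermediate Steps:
$j{\left(Y,s \right)} = 2 + s - \frac{2}{Y}$
$r{\left(c \right)} = \frac{34}{3}$ ($r{\left(c \right)} = 2 + 9 - \frac{2}{-6} = 2 + 9 - - \frac{1}{3} = 2 + 9 + \frac{1}{3} = \frac{34}{3}$)
$- 11 \sqrt{r{\left(20 - 25 \right)} + 4268} = - 11 \sqrt{\frac{34}{3} + 4268} = - 11 \sqrt{\frac{12838}{3}} = - 11 \frac{7 \sqrt{786}}{3} = - \frac{77 \sqrt{786}}{3}$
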